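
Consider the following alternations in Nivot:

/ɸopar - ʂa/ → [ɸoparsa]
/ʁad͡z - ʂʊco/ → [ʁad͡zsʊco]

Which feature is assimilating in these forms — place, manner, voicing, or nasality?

The segment that alternates is /ʂ/, which surfaces as [s] when adjacent to /r/.
The change retroflex → alveolar matches the place of the preceding /r/, identifying this as place assimilation.
Checking the remaining alternation: /ʂ/ → [s] after /d͡z/ (retroflex → alveolar, matching alveolar) — only place changes, and always toward the preceding segment.

place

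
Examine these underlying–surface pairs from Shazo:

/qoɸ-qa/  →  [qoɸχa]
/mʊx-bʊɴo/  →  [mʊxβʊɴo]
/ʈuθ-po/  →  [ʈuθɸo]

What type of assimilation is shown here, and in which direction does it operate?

Comparing underlying and surface forms, /q/ → [χ] is the alternation; the neighbouring /ɸ/ is constant.
/q/ is a stop while /ɸ/ is a fricative; the output [χ] is a fricative, matching the trigger — so the feature that spreads is manner.
Place and voice are unchanged, so the assimilation is partial, not total.
Checking the remaining alternations: /b/ → [β] after /x/ (stop → fricative, matching a fricative); /p/ → [ɸ] after /θ/ (stop → fricative, matching a fricative) — only manner changes, and always toward the preceding segment.
Since the segment that changes follows the conditioning segment, the assimilation is progressive.

progressive manner assimilation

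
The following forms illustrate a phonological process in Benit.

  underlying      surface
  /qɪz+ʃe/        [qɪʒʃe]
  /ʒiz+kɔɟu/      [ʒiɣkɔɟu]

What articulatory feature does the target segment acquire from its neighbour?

Comparing underlying and surface forms, /z/ → [ʒ] is the alternation; the neighbouring /ʃ/ is constant.
/z/ is alveolar while /ʃ/ is postalveolar; the output [ʒ] is postalveolar, matching the trigger — so the feature that spreads is place.
The other alternating form patterns the same way: /z/ → [ɣ] before /k/ (alveolar → velar, matching velar) — only place changes, and always toward the following segment.

place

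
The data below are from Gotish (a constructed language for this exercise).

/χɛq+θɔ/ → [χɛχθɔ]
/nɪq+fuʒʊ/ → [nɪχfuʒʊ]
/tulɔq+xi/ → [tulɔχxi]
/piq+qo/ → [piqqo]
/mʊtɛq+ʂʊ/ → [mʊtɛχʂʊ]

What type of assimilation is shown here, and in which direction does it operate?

The segment that alternates is /q/, which surfaces as [χ] when adjacent to /θ/.
/q/ is a stop while /θ/ is a fricative; the output [χ] is a fricative, matching the trigger — so the feature that spreads is manner.
Place and voice are unchanged, so the assimilation is partial, not total.
Checking the remaining alternations: /q/ → [χ] before /f/ (stop → fricative, matching a fricative); /q/ → [χ] before /x/ (stop → fricative, matching a fricative); /q/ → [χ] before /ʂ/ (stop → fricative, matching a fricative) — only manner changes, and always toward the following segment.
Nothing changes in [piqqo]: there the adjacent consonants already agree in manner (/q/ and /q/ are both stops), so this form is consistent with the same rule.
Since the segment that changes precedes the conditioning segment, the assimilation is regressive.

regressive manner assimilation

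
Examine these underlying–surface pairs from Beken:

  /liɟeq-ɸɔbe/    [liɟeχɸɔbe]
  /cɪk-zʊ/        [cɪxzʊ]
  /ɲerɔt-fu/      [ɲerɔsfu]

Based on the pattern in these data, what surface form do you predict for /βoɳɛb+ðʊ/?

The data show regressive manner assimilation: /q/ → [χ] before /ɸ/; /k/ → [x] before /z/; /t/ → [s] before /f/. In each pair only manner changes, matching the following consonant, while place and voice stay constant.
The rule targets /b/ (voiced bilabial stop), which sits before the trigger /ð/ (fricative).
The voiced bilabial fricative is [β], so /b/ → [β].

[βoɳɛβðʊ]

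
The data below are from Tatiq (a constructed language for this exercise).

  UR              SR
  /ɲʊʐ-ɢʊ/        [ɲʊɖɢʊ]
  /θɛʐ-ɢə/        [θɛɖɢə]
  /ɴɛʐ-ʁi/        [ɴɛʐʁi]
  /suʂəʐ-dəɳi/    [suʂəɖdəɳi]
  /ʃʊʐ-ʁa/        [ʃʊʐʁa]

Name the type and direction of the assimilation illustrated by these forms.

Underlying /ʐ/ is realised as [ɖ] next to /ɢ/; /ɢ/ itself does not change.
The change fricative → stop matches the manner of the following /ɢ/, identifying this as manner assimilation.
Place and voice are unchanged, so the assimilation is partial, not total.
Checking the remaining alternation: /ʐ/ → [ɖ] before /d/ (fricative → stop, matching a stop) — only manner changes, and always toward the following segment.
Nothing changes in [ɴɛʐʁi], [ʃʊʐʁa]: there the adjacent consonants already agree in manner (/ʐ/ and /ʁ/ are both fricatives; /ʐ/ and /ʁ/ are both fricatives), so these forms are consistent with the same rule.
Since the segment that changes precedes the conditioning segment, the assimilation is regressive.

regressive manner assimilation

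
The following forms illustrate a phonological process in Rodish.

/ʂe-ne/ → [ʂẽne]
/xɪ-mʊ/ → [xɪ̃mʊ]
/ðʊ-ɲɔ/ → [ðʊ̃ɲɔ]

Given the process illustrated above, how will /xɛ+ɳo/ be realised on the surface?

The data show regressive nasality assimilation (vowel nasalisation): /e/ → [ẽ] before /n/; /ɪ/ → [ɪ̃] before /m/; /ʊ/ → [ʊ̃] before /ɲ/ — a vowel is nasalised by an immediately following nasal consonant.
The vowel /ɛ/ is adjacent to the following nasal /ɳ/, so it acquires [+nasal] and surfaces as [ɛ̃].

[xɛ̃ɳo]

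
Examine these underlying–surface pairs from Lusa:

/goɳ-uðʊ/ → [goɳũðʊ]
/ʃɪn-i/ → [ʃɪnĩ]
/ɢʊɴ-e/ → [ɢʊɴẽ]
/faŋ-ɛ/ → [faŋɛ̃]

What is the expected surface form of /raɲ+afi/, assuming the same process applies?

[raɲãfi]

The data show progressive nasality assimilation (vowel nasalisation): /u/ → [ũ] after /ɳ/; /i/ → [ĩ] after /n/; /e/ → [ẽ] after /ɴ/; /ɛ/ → [ɛ̃] after /ŋ/ — a vowel is nasalised by an immediately preceding nasal consonant.
The vowel /a/ is adjacent to the preceding nasal /ɲ/, so it acquires [+nasal] and surfaces as [ã].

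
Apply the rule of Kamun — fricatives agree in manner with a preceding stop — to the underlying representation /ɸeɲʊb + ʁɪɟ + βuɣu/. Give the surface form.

[ɸeɲʊbɢɪɟbuɣu]

/ʁ/ is a voiced uvular fricative. The preceding trigger /b/ is a stop, so /ʁ/ must become a stop as well.
Changing only its manner to stop gives [ɢ] — the voiced uvular stop.
The same rule applies at the second boundary: /β/ → [b] next to /ɟ/.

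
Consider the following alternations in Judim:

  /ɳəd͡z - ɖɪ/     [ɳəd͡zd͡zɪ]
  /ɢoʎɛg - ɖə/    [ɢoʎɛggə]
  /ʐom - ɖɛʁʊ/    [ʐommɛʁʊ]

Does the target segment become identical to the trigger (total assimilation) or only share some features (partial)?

total assimilation

The segment that alternates is /ɖ/, which surfaces as [d͡z] when adjacent to /d͡z/.
The output [d͡z] is identical to the trigger /d͡z/ — every feature (place, manner, voicing) has been copied — so this is total assimilation.
The remaining alternations confirm this: /ɖ/ → [g] after /g/; /ɖ/ → [m] after /m/ — in each case the output is a copy of the preceding consonant.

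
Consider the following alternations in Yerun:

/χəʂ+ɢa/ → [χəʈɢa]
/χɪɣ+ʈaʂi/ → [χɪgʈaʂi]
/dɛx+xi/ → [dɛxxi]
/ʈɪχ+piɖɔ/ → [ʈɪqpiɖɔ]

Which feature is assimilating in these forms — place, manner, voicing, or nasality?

The segment that alternates is /ʂ/, which surfaces as [ʈ] when adjacent to /ɢ/.
The change fricative → stop matches the manner of the following /ɢ/, identifying this as manner assimilation.
The same holds elsewhere in the data: /ɣ/ → [g] before /ʈ/ (fricative → stop, matching a stop); /χ/ → [q] before /p/ (fricative → stop, matching a stop) — only manner changes, and always toward the following segment.
Nothing changes in [dɛxxi]: there the adjacent consonants already agree in manner (/x/ and /x/ are both fricatives), so this form is consistent with the same rule.

manner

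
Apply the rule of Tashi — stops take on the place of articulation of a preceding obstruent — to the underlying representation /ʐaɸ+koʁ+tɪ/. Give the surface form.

[ʐaɸpoʁqɪ]

/k/ is a voiceless velar stop. The preceding trigger /ɸ/ is bilabial, so /k/ must become bilabial as well.
The voiceless bilabial stop is [p], so /k/ → [p].
At the second juncture, /t/ likewise becomes [q] adjacent to /ʁ/.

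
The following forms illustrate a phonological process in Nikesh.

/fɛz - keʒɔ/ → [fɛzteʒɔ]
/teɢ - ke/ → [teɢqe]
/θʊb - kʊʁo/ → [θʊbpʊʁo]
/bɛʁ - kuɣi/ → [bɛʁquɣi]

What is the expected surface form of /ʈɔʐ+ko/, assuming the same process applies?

The data show progressive place assimilation: /k/ → [t] after /z/; /k/ → [q] after /ɢ/; /k/ → [p] after /b/; /k/ → [q] after /ʁ/. In each pair only place changes, matching the preceding consonant, while manner and voice stay constant.
The rule targets /k/ (voiceless velar stop), which sits after the trigger /ʐ/ (retroflex).
A voiceless retroflex stop is [ʈ], so the surface segment is [ʈ].

[ʈɔʐʈo]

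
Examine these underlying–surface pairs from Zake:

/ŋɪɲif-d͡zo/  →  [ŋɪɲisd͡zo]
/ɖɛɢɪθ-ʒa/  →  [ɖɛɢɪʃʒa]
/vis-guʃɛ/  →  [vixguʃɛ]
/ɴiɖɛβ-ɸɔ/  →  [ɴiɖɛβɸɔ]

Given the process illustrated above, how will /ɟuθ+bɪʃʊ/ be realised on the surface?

[ɟuɸbɪʃʊ]

The data show regressive place assimilation: /f/ → [s] before /d͡z/; /θ/ → [ʃ] before /ʒ/; /s/ → [x] before /g/. In each pair only place changes, matching the following consonant, while manner and voice stay constant.
No alternation appears in [ɴiɖɛβɸɔ]: there the adjacent consonants already agree in place (/β/ and /ɸ/ are both bilabial), so this form is consistent with the same rule.
/θ/ is a voiceless dental fricative. The following trigger /b/ is bilabial, so /θ/ must become bilabial as well.
Changing only its place to bilabial gives [ɸ] — the voiceless bilabial fricative.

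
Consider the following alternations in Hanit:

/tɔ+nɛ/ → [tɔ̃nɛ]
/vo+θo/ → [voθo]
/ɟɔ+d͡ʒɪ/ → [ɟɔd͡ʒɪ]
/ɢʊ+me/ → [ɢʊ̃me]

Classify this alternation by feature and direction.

The vowel /ɔ/ surfaces as nasalised [ɔ̃] next to the following nasal /n/ — it has acquired the [+nasal] feature of its neighbour.
The other form shows the same pattern: /ʊ/ → [ʊ̃] before /m/ — each time a vowel is nasalised next to a following nasal.
No change occurs in [voθo], [ɟɔd͡ʒɪ] because the vowel at the boundary is adjacent to an oral consonant, not a nasal (/o/ next to /θ/; /ɔ/ next to /d͡ʒ/).
Because the conditioning nasal is to the right of the vowel that changes, the process is regressive (anticipatory).

regressive nasality assimilation (vowel nasalisation)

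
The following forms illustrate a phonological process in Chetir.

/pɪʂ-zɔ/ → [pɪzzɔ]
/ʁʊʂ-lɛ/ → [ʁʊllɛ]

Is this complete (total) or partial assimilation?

The segment that alternates is /ʂ/, which surfaces as [z] when adjacent to /z/.
The output [z] is identical to the trigger /z/ — every feature (place, manner, voicing) has been copied — so this is total assimilation.
The remaining alternation confirms this: /ʂ/ → [l] before /l/ — in each case the output is a copy of the following consonant.

total assimilation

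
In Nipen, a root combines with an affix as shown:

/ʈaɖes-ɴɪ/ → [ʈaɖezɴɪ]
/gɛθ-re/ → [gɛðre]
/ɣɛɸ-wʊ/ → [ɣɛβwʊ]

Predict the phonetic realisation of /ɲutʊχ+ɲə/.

The data show regressive voicing assimilation: /s/ → [z] before /ɴ/; /θ/ → [ð] before /r/; /ɸ/ → [β] before /w/. In each pair only voicing changes, matching the following consonant, while place and manner stay constant.
/χ/ is a voiceless uvular fricative. The following trigger /ɲ/ is voiced, so /χ/ must become voiced as well.
Changing only its voicing to voiced gives [ʁ] — the voiced uvular fricative.

[ɲutʊʁɲə]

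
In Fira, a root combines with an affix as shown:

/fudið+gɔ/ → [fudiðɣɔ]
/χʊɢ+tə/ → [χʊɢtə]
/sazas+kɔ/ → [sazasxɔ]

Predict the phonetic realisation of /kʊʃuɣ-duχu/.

[kʊʃuɣzuχu]

The data show progressive manner assimilation: /g/ → [ɣ] after /ð/; /k/ → [x] after /s/. In each pair only manner changes, matching the preceding consonant, while place and voice stay constant.
Nothing changes in [χʊɢtə]: there the adjacent consonants already agree in manner (/t/ and /ɢ/ are both stops), so this form is consistent with the same rule.
/d/ is a voiced alveolar stop. The preceding trigger /ɣ/ is a fricative, so /d/ must become a fricative as well.
A voiced alveolar fricative is [z], so the surface segment is [z].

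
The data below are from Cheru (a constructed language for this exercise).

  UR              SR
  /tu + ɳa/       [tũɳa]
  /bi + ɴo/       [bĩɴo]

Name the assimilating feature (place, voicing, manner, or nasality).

nasality

The vowel /u/ surfaces as nasalised [ũ] next to the following nasal /ɳ/ — it has acquired the [+nasal] feature of its neighbour.
The other form shows the same pattern: /i/ → [ĩ] before /ɴ/ — each time a vowel is nasalised next to a following nasal.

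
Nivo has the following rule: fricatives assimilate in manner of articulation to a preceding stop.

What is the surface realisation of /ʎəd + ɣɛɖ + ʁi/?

The rule targets /ɣ/ (voiced velar fricative), which sits after the trigger /d/ (stop).
Changing only its manner to stop gives [g] — the voiced velar stop.
The same rule applies at the second boundary: /ʁ/ → [ɢ] next to /ɖ/.

[ʎədgɛɖɢi]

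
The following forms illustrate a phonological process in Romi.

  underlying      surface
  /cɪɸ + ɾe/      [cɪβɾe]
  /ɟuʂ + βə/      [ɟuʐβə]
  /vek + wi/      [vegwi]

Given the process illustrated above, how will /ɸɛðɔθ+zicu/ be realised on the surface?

The data show regressive voicing assimilation: /ɸ/ → [β] before /ɾ/; /ʂ/ → [ʐ] before /β/; /k/ → [g] before /w/. In each pair only voicing changes, matching the following consonant, while place and manner stay constant.
The rule targets /θ/ (voiceless dental fricative), which sits before the trigger /z/ (voiced).
A voiced dental fricative is [ð], so the surface segment is [ð].

[ɸɛðɔðzicu]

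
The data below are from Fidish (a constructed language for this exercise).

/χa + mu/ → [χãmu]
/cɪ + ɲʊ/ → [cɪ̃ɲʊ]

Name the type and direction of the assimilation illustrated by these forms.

regressive nasality assimilation (vowel nasalisation)

The vowel /a/ surfaces as nasalised [ã] next to the following nasal /m/ — it has acquired the [+nasal] feature of its neighbour.
Likewise in the remaining data: /ɪ/ → [ɪ̃] before /ɲ/ — each time a vowel is nasalised next to a following nasal.
Because the conditioning nasal is to the right of the vowel that changes, the process is regressive (anticipatory).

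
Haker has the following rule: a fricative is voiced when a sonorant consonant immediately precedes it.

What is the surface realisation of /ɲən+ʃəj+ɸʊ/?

The rule targets /ʃ/ (voiceless postalveolar fricative), which sits after the trigger /n/ (voiced).
The voiced postalveolar fricative is [ʒ], so /ʃ/ → [ʒ].
At the second juncture, /ɸ/ likewise becomes [β] adjacent to /j/.

[ɲənʒəjβʊ]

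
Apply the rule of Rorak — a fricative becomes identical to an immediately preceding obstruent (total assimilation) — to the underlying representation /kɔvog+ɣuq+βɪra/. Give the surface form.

[kɔvogguqqɪra]

/ɣ/ is the segment targeted by the rule; it sits immediately after /g/, so it assimilates completely and surfaces as [g].
At the second juncture, /β/ likewise becomes [q] adjacent to /q/.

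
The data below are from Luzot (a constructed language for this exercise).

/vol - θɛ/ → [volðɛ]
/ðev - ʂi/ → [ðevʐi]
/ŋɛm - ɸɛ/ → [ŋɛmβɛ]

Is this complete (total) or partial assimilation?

Comparing underlying and surface forms, /θ/ → [ð] is the alternation; the neighbouring /l/ is constant.
The change voiceless → voiced matches the voicing of the preceding /l/, identifying this as voicing assimilation.
Place and manner are unchanged, so the assimilation is partial, not total.
Checking the remaining alternations: /ʂ/ → [ʐ] after /v/ (voiceless → voiced, matching voiced); /ɸ/ → [β] after /m/ (voiceless → voiced, matching voiced) — only voicing changes, and always toward the preceding segment.

partial assimilation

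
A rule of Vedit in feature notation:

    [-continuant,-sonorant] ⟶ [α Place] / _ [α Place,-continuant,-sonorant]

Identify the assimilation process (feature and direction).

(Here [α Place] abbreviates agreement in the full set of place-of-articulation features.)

The rule copies the place features (abbreviated [Place]) from the environment onto the target, so the assimilating feature is place.
The conditioning segment sits to the right of the focus bar, meaning the trigger follows the segment that changes — regressive assimilation.

regressive place assimilation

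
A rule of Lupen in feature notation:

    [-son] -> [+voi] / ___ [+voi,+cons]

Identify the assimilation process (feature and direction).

regressive voicing assimilation

The structural change is [+voi], and the conditioning segment [+voi,+cons] (a voiced consonant) is itself voiced, so the target comes to share the voicing of its neighbour — voicing assimilation.
The conditioning segment sits to the right of the focus bar, meaning the trigger follows the segment that changes — regressive assimilation.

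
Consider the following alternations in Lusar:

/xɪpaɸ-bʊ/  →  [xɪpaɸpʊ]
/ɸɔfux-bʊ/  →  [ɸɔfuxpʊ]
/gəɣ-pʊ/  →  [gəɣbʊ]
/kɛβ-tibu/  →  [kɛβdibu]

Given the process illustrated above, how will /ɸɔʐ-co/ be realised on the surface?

The data show progressive voicing assimilation: /b/ → [p] after /ɸ/; /b/ → [p] after /x/; /p/ → [b] after /ɣ/; /t/ → [d] after /β/. In each pair only voicing changes, matching the preceding consonant, while place and manner stay constant.
/c/ is a voiceless palatal stop. The preceding trigger /ʐ/ is voiced, so /c/ must become voiced as well.
The voiced palatal stop is [ɟ], so /c/ → [ɟ].

[ɸɔʐɟo]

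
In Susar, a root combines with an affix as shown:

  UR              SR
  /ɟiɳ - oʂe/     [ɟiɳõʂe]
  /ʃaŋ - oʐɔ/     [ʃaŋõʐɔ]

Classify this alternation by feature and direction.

progressive nasality assimilation (vowel nasalisation)

The vowel /o/ surfaces as nasalised [õ] next to the preceding nasal /ɳ/ — it has acquired the [+nasal] feature of its neighbour.
The other form shows the same pattern: /o/ → [õ] after /ŋ/ — each time a vowel is nasalised next to a preceding nasal.
Because the conditioning nasal is to the left of the vowel that changes, the process is progressive (perseverative).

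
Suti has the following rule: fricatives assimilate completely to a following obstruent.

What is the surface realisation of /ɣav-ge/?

[ɣagge]

/v/ is the segment targeted by the rule; it sits immediately before /g/, so it assimilates completely and surfaces as [g].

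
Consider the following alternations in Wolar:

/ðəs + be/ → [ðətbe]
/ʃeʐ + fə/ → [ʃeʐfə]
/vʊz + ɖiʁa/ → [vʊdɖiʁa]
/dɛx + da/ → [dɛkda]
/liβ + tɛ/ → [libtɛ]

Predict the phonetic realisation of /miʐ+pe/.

The data show regressive manner assimilation: /s/ → [t] before /b/; /z/ → [d] before /ɖ/; /x/ → [k] before /d/; /β/ → [b] before /t/. In each pair only manner changes, matching the following consonant, while place and voice stay constant.
Nothing changes in [ʃeʐfə]: there the adjacent consonants already agree in manner (/ʐ/ and /f/ are both fricatives), so this form is consistent with the same rule.
/ʐ/ is a voiced retroflex fricative. The following trigger /p/ is a stop, so /ʐ/ must become a stop as well.
Changing only its manner to stop gives [ɖ] — the voiced retroflex stop.

[miɖpe]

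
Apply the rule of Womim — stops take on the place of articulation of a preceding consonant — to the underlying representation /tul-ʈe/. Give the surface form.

The rule targets /ʈ/ (voiceless retroflex stop), which sits after the trigger /l/ (alveolar).
Changing only its place to alveolar gives [t] — the voiceless alveolar stop.

[tulte]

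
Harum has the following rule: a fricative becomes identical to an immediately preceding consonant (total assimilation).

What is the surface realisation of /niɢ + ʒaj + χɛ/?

[niɢɢajjɛ]

/ʒ/ is the segment targeted by the rule; it sits immediately after /ɢ/, so it assimilates completely and surfaces as [ɢ].
At the second juncture, /χ/ likewise becomes [j] adjacent to /j/.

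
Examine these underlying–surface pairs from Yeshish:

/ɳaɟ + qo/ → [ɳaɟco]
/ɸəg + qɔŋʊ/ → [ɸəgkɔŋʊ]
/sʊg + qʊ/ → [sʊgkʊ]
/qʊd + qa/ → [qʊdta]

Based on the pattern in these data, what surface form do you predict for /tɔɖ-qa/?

The data show progressive place assimilation: /q/ → [c] after /ɟ/; /q/ → [k] after /g/; /q/ → [t] after /d/. In each pair only place changes, matching the preceding consonant, while manner and voice stay constant.
The rule targets /q/ (voiceless uvular stop), which sits after the trigger /ɖ/ (retroflex).
Changing only its place to retroflex gives [ʈ] — the voiceless retroflex stop.

[tɔɖʈa]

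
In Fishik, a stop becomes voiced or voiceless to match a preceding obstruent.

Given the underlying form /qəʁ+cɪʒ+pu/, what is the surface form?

/c/ is a voiceless palatal stop. The preceding trigger /ʁ/ is voiced, so /c/ must become voiced as well.
Changing only its voicing to voiced gives [ɟ] — the voiced palatal stop.
The same rule applies at the second boundary: /p/ → [b] next to /ʒ/.

[qəʁɟɪʒbu]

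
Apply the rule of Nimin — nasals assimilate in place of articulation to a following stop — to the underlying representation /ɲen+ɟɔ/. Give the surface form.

[ɲeɲɟɔ]

The rule targets /n/ (voiced alveolar nasal), which sits before the trigger /ɟ/ (palatal).
A voiced palatal nasal is [ɲ], so the surface segment is [ɲ].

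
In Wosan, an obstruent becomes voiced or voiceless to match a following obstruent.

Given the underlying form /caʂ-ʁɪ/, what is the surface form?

[caʐʁɪ]

The rule targets /ʂ/ (voiceless retroflex fricative), which sits before the trigger /ʁ/ (voiced).
Changing only its voicing to voiced gives [ʐ] — the voiced retroflex fricative.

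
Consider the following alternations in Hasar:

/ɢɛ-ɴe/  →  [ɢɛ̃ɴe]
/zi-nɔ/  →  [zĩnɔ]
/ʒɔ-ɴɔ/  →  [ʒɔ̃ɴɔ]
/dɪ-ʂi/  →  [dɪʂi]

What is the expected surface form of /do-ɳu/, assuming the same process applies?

The data show regressive nasality assimilation (vowel nasalisation): /ɛ/ → [ɛ̃] before /ɴ/; /i/ → [ĩ] before /n/; /ɔ/ → [ɔ̃] before /ɴ/ — a vowel is nasalised by an immediately following nasal consonant.
No change occurs in [dɪʂi] because the vowel at the boundary is adjacent to an oral consonant, not a nasal (/ɪ/ next to /ʂ/).
/o/ sits next to the nasal /ɳ/ and is therefore nasalised to [õ].

[dõɳu]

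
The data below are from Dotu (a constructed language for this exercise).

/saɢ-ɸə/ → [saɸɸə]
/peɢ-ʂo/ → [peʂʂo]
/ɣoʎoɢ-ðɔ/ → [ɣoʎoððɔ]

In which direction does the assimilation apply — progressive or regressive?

The segment that alternates is /ɢ/, which surfaces as [ɸ] when adjacent to /ɸ/.
The output [ɸ] is identical to the trigger /ɸ/ — every feature (place, manner, voicing) has been copied — so this is total assimilation.
The other forms behave the same way: /ɢ/ → [ʂ] before /ʂ/; /ɢ/ → [ð] before /ð/ — in each case the output is a copy of the following consonant.
Since the segment that changes precedes the conditioning segment, the assimilation is regressive.

regressive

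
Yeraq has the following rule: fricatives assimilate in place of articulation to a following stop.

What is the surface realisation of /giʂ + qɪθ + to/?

The rule targets /ʂ/ (voiceless retroflex fricative), which sits before the trigger /q/ (uvular).
A voiceless uvular fricative is [χ], so the surface segment is [χ].
The same rule applies at the second boundary: /θ/ → [s] next to /t/.

[giχqɪsto]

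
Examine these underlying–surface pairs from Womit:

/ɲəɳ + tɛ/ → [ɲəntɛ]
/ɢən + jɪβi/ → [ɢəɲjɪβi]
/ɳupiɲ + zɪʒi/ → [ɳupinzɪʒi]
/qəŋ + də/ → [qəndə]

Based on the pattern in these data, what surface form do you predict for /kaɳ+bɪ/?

[kambɪ]

The data show regressive place assimilation: /ɳ/ → [n] before /t/; /n/ → [ɲ] before /j/; /ɲ/ → [n] before /z/; /ŋ/ → [n] before /d/. In each pair only place changes, matching the following consonant, while manner and voice stay constant.
The rule targets /ɳ/ (voiced retroflex nasal), which sits before the trigger /b/ (bilabial).
Changing only its place to bilabial gives [m] — the voiced bilabial nasal.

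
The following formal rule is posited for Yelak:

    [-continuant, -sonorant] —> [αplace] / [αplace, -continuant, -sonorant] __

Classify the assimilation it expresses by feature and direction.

The rule copies the place features (abbreviated [place]) from the environment onto the target, so the assimilating feature is place.
The conditioning segment sits to the left of the focus bar, meaning the trigger precedes the segment that changes — progressive assimilation.

progressive place assimilation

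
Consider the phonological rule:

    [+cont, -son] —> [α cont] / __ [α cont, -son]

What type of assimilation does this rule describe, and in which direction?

The rule copies [cont] (continuancy) from the environment onto the target fricatives; since [±cont] encodes the stop/fricative manner contrast, the assimilating dimension is manner.
The conditioning segment sits to the right of the focus bar, meaning the trigger follows the segment that changes — regressive assimilation.

regressive manner assimilation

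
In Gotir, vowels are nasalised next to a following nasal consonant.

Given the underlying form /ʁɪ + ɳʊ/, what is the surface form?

/ɪ/ sits next to the nasal /ɳ/ and is therefore nasalised to [ɪ̃].

[ʁɪ̃ɳʊ]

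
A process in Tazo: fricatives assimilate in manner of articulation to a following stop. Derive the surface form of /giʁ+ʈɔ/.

The rule targets /ʁ/ (voiced uvular fricative), which sits before the trigger /ʈ/ (stop).
Changing only its manner to stop gives [ɢ] — the voiced uvular stop.

[giɢʈɔ]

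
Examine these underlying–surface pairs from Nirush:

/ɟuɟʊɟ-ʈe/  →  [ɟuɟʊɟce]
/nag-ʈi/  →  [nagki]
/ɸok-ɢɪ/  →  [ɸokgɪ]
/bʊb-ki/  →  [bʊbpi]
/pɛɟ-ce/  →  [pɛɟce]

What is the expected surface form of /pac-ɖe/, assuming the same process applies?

[pacɟe]

The data show progressive place assimilation: /ʈ/ → [c] after /ɟ/; /ʈ/ → [k] after /g/; /ɢ/ → [g] after /k/; /k/ → [p] after /b/. In each pair only place changes, matching the preceding consonant, while manner and voice stay constant.
Nothing changes in [pɛɟce]: there the adjacent consonants already agree in place (/c/ and /ɟ/ are both palatal), so this form is consistent with the same rule.
The rule targets /ɖ/ (voiced retroflex stop), which sits after the trigger /c/ (palatal).
The voiced palatal stop is [ɟ], so /ɖ/ → [ɟ].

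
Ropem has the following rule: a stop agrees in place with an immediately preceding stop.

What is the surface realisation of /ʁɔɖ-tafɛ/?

The rule targets /t/ (voiceless alveolar stop), which sits after the trigger /ɖ/ (retroflex).
Changing only its place to retroflex gives [ʈ] — the voiceless retroflex stop.

[ʁɔɖʈafɛ]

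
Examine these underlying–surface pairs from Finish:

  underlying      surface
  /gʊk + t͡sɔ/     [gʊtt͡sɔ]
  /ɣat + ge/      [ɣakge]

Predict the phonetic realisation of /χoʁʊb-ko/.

The data show regressive place assimilation: /k/ → [t] before /t͡s/; /t/ → [k] before /g/. In each pair only place changes, matching the following consonant, while manner and voice stay constant.
/b/ is a voiced bilabial stop. The following trigger /k/ is velar, so /b/ must become velar as well.
Changing only its place to velar gives [g] — the voiced velar stop.

[χoʁʊgko]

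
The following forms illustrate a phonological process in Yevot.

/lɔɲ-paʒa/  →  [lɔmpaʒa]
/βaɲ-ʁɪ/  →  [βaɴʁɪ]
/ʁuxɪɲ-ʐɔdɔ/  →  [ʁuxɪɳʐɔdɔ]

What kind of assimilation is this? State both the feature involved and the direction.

regressive place assimilation

The segment that alternates is /ɲ/, which surfaces as [m] when adjacent to /p/.
The change palatal → bilabial matches the place of the following /p/, identifying this as place assimilation.
Manner and voice are unchanged, so the assimilation is partial, not total.
The same holds elsewhere in the data: /ɲ/ → [ɴ] before /ʁ/ (palatal → uvular, matching uvular); /ɲ/ → [ɳ] before /ʐ/ (palatal → retroflex, matching retroflex) — only place changes, and always toward the following segment.
The trigger is the following segment, so the direction is regressive (anticipatory).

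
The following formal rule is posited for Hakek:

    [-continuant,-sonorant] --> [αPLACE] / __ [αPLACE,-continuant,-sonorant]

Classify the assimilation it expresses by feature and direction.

regressive place assimilation

The shared variable α links the value of the place features (abbreviated [PLACE]) on the target to the same value on the neighbouring segment, so place is the feature that assimilates.
Since the environment is written after the underscore, the trigger follows the target; the direction is regressive.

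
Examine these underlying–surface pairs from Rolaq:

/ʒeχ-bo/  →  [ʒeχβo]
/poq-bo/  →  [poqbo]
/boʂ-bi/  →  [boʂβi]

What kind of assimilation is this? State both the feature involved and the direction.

progressive manner assimilation

Underlying /b/ is realised as [β] next to /χ/; /χ/ itself does not change.
/b/ is a stop while /χ/ is a fricative; the output [β] is a fricative, matching the trigger — so the feature that spreads is manner.
Place and voice are unchanged, so the assimilation is partial, not total.
Checking the remaining alternation: /b/ → [β] after /ʂ/ (stop → fricative, matching a fricative) — only manner changes, and always toward the preceding segment.
No alternation appears in [poqbo]: there the adjacent consonants already agree in manner (/b/ and /q/ are both stops), so this form is consistent with the same rule.
Since the segment that changes follows the conditioning segment, the assimilation is progressive.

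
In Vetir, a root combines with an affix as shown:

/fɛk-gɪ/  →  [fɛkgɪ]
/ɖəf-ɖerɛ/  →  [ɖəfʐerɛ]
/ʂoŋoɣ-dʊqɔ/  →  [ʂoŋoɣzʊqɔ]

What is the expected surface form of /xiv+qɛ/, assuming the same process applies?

[xivχɛ]

The data show progressive manner assimilation: /ɖ/ → [ʐ] after /f/; /d/ → [z] after /ɣ/. In each pair only manner changes, matching the preceding consonant, while place and voice stay constant.
No alternation appears in [fɛkgɪ]: there the adjacent consonants already agree in manner (/g/ and /k/ are both stops), so this form is consistent with the same rule.
The rule targets /q/ (voiceless uvular stop), which sits after the trigger /v/ (fricative).
A voiceless uvular fricative is [χ], so the surface segment is [χ].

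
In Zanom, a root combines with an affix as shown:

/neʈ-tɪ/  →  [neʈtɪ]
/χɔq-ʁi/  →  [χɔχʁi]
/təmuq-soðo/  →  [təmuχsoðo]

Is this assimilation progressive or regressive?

regressive

Underlying /q/ is realised as [χ] next to /ʁ/; /ʁ/ itself does not change.
The change stop → fricative matches the manner of the following /ʁ/, identifying this as manner assimilation.
The same holds elsewhere in the data: /q/ → [χ] before /s/ (stop → fricative, matching a fricative) — only manner changes, and always toward the following segment.
No alternation appears in [neʈtɪ]: there the adjacent consonants already agree in manner (/ʈ/ and /t/ are both stops), so this form is consistent with the same rule.
Since the segment that changes precedes the conditioning segment, the assimilation is regressive.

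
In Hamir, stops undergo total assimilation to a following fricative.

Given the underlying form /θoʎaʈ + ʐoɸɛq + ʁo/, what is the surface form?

/ʈ/ is the segment targeted by the rule; it sits immediately before /ʐ/, so it assimilates completely and surfaces as [ʐ].
The same rule applies at the second boundary: /q/ → [ʁ] next to /ʁ/.

[θoʎaʐʐoɸɛʁʁo]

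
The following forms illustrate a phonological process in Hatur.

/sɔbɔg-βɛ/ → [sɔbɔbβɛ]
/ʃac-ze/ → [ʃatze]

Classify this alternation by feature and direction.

Underlying /g/ is realised as [b] next to /β/; /β/ itself does not change.
/g/ is velar while /β/ is bilabial; the output [b] is bilabial, matching the trigger — so the feature that spreads is place.
Manner and voice are unchanged, so the assimilation is partial, not total.
The same holds elsewhere in the data: /c/ → [t] before /z/ (palatal → alveolar, matching alveolar) — only place changes, and always toward the following segment.
Since the segment that changes precedes the conditioning segment, the assimilation is regressive.

regressive place assimilation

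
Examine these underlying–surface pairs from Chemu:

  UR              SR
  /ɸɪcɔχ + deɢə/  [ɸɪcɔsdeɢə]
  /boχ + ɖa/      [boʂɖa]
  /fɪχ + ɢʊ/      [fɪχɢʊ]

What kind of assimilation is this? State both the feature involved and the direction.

regressive place assimilation

The segment that alternates is /χ/, which surfaces as [s] when adjacent to /d/.
/χ/ is uvular while /d/ is alveolar; the output [s] is alveolar, matching the trigger — so the feature that spreads is place.
Manner and voice are unchanged, so the assimilation is partial, not total.
The other alternating form patterns the same way: /χ/ → [ʂ] before /ɖ/ (uvular → retroflex, matching retroflex) — only place changes, and always toward the following segment.
Nothing changes in [fɪχɢʊ]: there the adjacent consonants already agree in place (/χ/ and /ɢ/ are both uvular), so this form is consistent with the same rule.
The trigger is the following segment, so the direction is regressive (anticipatory).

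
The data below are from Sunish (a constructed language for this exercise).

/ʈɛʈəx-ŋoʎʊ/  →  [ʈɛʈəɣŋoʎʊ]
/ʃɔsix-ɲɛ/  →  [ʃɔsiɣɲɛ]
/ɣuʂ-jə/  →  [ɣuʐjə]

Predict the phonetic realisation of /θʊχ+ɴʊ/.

[θʊʁɴʊ]

The data show regressive voicing assimilation: /x/ → [ɣ] before /ŋ/; /x/ → [ɣ] before /ɲ/; /ʂ/ → [ʐ] before /j/. In each pair only voicing changes, matching the following consonant, while place and manner stay constant.
The rule targets /χ/ (voiceless uvular fricative), which sits before the trigger /ɴ/ (voiced).
Changing only its voicing to voiced gives [ʁ] — the voiced uvular fricative.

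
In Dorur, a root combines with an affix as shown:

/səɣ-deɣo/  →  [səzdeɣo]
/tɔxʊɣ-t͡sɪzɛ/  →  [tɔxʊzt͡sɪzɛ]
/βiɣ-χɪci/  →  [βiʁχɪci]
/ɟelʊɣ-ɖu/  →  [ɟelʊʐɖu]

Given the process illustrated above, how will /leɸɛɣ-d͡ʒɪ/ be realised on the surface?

[leɸɛʒd͡ʒɪ]

The data show regressive place assimilation: /ɣ/ → [z] before /d/; /ɣ/ → [z] before /t͡s/; /ɣ/ → [ʁ] before /χ/; /ɣ/ → [ʐ] before /ɖ/. In each pair only place changes, matching the following consonant, while manner and voice stay constant.
The rule targets /ɣ/ (voiced velar fricative), which sits before the trigger /d͡ʒ/ (postalveolar).
The voiced postalveolar fricative is [ʒ], so /ɣ/ → [ʒ].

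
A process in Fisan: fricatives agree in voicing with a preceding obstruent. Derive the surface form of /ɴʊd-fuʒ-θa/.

[ɴʊdvuʒða]

The rule targets /f/ (voiceless labiodental fricative), which sits after the trigger /d/ (voiced).
The voiced labiodental fricative is [v], so /f/ → [v].
At the second juncture, /θ/ likewise becomes [ð] adjacent to /ʒ/.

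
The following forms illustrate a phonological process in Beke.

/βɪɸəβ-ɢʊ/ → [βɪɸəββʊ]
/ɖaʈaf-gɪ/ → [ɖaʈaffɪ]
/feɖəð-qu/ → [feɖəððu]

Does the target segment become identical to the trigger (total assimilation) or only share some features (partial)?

Underlying /ɢ/ is realised as [β] next to /β/; /β/ itself does not change.
The output [β] is identical to the trigger /β/ — every feature (place, manner, voicing) has been copied — so this is total assimilation.
The remaining alternations confirm this: /g/ → [f] after /f/; /q/ → [ð] after /ð/ — in each case the output is a copy of the preceding consonant.

total assimilation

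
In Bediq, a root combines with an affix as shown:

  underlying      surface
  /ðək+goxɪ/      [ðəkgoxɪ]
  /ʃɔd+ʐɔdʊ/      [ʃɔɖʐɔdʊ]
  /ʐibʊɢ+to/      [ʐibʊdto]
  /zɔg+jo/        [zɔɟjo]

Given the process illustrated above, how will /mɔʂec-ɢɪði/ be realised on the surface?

[mɔʂeqɢɪði]

The data show regressive place assimilation: /d/ → [ɖ] before /ʐ/; /ɢ/ → [d] before /t/; /g/ → [ɟ] before /j/. In each pair only place changes, matching the following consonant, while manner and voice stay constant.
Nothing changes in [ðəkgoxɪ]: there the adjacent consonants already agree in place (/k/ and /g/ are both velar), so this form is consistent with the same rule.
The rule targets /c/ (voiceless palatal stop), which sits before the trigger /ɢ/ (uvular).
The voiceless uvular stop is [q], so /c/ → [q].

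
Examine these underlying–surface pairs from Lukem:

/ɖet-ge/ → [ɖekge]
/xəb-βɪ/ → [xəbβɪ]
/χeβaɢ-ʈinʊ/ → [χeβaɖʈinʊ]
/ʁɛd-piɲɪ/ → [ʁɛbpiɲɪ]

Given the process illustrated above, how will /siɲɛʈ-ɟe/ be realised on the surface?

The data show regressive place assimilation: /t/ → [k] before /g/; /ɢ/ → [ɖ] before /ʈ/; /d/ → [b] before /p/. In each pair only place changes, matching the following consonant, while manner and voice stay constant.
No alternation appears in [xəbβɪ]: there the adjacent consonants already agree in place (/b/ and /β/ are both bilabial), so this form is consistent with the same rule.
/ʈ/ is a voiceless retroflex stop. The following trigger /ɟ/ is palatal, so /ʈ/ must become palatal as well.
The voiceless palatal stop is [c], so /ʈ/ → [c].

[siɲɛcɟe]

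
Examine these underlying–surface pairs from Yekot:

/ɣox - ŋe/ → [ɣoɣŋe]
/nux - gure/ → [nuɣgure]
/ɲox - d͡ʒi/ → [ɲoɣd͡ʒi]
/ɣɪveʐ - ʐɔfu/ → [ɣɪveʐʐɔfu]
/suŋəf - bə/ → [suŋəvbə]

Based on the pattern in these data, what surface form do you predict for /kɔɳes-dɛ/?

[kɔɳezdɛ]

The data show regressive voicing assimilation: /x/ → [ɣ] before /ŋ/; /x/ → [ɣ] before /g/; /x/ → [ɣ] before /d͡ʒ/; /f/ → [v] before /b/. In each pair only voicing changes, matching the following consonant, while place and manner stay constant.
Nothing changes in [ɣɪveʐʐɔfu]: there the adjacent consonants already agree in voicing (/ʐ/ and /ʐ/ are both voiced), so this form is consistent with the same rule.
The rule targets /s/ (voiceless alveolar fricative), which sits before the trigger /d/ (voiced).
Changing only its voicing to voiced gives [z] — the voiced alveolar fricative.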